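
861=861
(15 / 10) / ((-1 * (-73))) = 3 / 146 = 0.02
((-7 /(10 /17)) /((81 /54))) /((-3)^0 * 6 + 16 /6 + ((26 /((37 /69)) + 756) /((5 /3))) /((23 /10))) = -14467 /398510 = -0.04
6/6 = 1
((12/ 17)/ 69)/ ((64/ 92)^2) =23/ 1088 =0.02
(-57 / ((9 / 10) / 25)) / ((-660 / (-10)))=-2375 / 99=-23.99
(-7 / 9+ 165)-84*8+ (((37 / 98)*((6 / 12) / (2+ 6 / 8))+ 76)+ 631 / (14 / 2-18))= -2372492 / 4851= -489.07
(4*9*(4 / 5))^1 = 144 / 5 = 28.80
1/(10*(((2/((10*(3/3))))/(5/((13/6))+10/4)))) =2.40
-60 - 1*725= -785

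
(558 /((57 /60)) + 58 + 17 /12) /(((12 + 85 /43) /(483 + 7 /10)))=30671808797 /1370280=22383.61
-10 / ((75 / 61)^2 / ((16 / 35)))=-119072 / 39375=-3.02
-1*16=-16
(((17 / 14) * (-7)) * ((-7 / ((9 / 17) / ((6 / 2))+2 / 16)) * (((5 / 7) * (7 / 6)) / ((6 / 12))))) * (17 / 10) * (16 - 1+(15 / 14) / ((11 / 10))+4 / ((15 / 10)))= 42310756 / 4059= 10423.94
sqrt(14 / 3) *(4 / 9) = 4 *sqrt(42) / 27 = 0.96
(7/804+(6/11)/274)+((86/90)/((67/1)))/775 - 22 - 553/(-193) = -19.12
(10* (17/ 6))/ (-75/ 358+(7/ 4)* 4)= 1790/ 429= 4.17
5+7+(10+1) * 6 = 78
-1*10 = -10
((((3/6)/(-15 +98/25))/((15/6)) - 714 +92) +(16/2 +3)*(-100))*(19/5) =-9062981/1385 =-6543.67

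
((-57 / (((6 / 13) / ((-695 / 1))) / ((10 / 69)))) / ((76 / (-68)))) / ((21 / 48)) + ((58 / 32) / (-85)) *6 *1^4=-8355610021 / 328440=-25440.29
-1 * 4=-4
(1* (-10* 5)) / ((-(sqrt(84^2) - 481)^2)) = 50 / 157609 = 0.00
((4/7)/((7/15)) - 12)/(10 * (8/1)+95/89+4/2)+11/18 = 3138971/6520626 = 0.48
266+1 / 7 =1863 / 7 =266.14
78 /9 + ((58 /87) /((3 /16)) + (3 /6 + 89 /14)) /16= 587 /63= 9.32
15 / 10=3 / 2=1.50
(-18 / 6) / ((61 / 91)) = -273 / 61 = -4.48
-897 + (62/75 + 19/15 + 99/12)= -265997/300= -886.66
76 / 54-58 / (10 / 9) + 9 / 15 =-6776 / 135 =-50.19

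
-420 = -420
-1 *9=-9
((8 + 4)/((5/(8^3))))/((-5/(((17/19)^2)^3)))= -126.09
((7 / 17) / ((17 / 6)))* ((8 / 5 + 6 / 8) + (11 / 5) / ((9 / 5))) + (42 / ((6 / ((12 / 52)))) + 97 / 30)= 5.37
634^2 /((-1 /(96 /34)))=-19293888 /17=-1134934.59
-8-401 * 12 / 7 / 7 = -5204 / 49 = -106.20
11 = 11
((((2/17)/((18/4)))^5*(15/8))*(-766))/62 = -245120/866358405261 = -0.00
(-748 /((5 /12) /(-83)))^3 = 413506945743040512 /125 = 3308055565944324.10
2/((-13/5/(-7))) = 70/13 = 5.38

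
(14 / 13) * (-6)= -84 / 13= -6.46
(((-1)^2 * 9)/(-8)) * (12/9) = -3/2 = -1.50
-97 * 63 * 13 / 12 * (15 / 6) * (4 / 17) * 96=-6355440 / 17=-373849.41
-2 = -2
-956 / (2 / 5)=-2390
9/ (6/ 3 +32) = 9/ 34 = 0.26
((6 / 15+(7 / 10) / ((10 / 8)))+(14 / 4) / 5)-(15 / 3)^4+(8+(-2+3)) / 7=-217719 / 350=-622.05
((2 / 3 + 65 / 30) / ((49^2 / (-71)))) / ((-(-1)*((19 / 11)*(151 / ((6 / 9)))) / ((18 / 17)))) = -0.00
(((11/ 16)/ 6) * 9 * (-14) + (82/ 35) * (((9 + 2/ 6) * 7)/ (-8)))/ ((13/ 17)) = -136969/ 3120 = -43.90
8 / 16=1 / 2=0.50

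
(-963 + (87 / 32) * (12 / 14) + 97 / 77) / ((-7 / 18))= 10637937 / 4312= 2467.05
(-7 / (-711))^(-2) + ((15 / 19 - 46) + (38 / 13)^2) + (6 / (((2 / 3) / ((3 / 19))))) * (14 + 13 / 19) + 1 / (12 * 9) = 3325765808557 / 322859628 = 10300.97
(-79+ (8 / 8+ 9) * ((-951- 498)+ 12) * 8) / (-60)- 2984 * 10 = -1675361 / 60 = -27922.68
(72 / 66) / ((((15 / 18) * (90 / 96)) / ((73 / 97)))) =28032 / 26675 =1.05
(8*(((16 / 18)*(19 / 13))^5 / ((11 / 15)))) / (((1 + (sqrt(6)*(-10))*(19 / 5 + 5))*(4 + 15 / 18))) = -51927559700480*sqrt(6) / 3282404088221271- 6490944962560 / 36106444970433981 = -0.04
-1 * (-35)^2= -1225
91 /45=2.02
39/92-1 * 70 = -6401/92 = -69.58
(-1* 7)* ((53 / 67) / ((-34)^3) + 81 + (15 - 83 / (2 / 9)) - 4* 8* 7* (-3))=-7272045361 / 2633368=-2761.50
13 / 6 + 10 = 73 / 6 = 12.17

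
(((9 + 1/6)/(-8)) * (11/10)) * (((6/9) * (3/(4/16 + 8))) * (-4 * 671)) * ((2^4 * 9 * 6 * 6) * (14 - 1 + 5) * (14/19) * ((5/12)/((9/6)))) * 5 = 1488009600/19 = 78316294.74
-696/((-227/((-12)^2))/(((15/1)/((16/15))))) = 1409400/227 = 6208.81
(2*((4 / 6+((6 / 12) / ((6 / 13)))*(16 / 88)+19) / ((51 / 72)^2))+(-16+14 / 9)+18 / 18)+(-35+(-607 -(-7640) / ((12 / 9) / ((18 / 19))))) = 2637675793 / 543609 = 4852.16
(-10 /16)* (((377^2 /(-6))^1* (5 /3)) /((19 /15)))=17766125 /912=19480.40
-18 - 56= -74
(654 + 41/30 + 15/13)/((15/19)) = 4864817/5850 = 831.59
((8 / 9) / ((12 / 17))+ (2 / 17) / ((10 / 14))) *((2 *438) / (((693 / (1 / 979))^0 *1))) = 954256 / 765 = 1247.39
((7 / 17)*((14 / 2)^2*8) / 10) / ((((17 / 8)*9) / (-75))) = -54880 / 867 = -63.30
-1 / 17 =-0.06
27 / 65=0.42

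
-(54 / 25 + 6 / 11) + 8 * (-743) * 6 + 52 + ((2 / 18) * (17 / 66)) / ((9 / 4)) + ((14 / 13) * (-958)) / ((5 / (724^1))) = -160717373066 / 868725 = -185003.74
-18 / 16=-9 / 8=-1.12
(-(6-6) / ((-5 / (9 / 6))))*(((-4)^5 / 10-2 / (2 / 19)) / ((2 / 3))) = 0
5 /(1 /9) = 45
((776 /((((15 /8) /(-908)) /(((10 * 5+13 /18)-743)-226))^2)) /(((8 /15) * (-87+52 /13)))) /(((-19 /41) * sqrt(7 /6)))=14333109872194957568 * sqrt(42) /13412385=6925626462667.55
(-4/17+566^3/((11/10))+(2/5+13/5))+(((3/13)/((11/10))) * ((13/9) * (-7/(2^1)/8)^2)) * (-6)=1972777905403/11968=164837726.05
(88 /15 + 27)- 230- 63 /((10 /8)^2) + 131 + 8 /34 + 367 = 332497 /1275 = 260.78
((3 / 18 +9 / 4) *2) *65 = 1885 / 6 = 314.17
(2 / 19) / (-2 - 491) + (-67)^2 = 42048461 / 9367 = 4489.00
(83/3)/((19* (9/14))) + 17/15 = 8717/2565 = 3.40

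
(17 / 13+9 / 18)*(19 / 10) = 893 / 260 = 3.43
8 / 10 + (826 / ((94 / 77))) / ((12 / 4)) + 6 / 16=226.71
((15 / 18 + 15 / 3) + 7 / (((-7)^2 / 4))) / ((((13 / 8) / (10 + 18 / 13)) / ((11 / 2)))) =875864 / 3549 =246.79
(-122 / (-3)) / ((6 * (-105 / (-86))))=5.55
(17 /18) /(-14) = -17 /252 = -0.07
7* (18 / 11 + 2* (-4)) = -44.55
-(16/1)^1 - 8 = -24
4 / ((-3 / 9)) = -12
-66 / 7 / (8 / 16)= -132 / 7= -18.86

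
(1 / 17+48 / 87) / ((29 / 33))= 9933 / 14297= 0.69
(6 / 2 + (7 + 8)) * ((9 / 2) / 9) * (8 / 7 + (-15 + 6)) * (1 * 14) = -990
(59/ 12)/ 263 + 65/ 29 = 206851/ 91524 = 2.26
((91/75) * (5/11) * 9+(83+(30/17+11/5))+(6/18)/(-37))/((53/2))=19079696/5500605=3.47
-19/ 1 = -19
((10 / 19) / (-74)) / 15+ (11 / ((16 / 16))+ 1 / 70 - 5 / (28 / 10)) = 681172 / 73815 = 9.23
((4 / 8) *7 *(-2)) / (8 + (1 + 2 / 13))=-13 / 17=-0.76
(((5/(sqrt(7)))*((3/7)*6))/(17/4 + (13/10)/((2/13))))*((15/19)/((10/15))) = 20250*sqrt(7)/118237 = 0.45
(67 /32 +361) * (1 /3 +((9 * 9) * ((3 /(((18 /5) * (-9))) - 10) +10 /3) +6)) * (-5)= 62878155 /64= 982471.17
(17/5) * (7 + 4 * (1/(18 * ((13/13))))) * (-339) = -24973/3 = -8324.33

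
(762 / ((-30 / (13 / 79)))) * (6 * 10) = -19812 / 79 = -250.78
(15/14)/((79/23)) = 345/1106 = 0.31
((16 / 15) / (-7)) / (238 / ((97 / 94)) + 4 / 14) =-776 / 1175985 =-0.00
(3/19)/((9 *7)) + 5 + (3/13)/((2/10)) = 31933/5187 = 6.16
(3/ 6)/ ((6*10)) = 1/ 120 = 0.01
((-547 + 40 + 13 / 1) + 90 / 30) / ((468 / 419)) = -205729 / 468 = -439.59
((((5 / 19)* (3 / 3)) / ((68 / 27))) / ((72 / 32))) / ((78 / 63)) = 315 / 8398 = 0.04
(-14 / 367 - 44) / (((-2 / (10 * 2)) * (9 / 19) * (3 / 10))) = 30707800 / 9909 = 3098.98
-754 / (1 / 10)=-7540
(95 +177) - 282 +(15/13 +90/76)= -3785/494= -7.66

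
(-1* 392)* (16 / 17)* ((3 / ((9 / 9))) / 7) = -2688 / 17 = -158.12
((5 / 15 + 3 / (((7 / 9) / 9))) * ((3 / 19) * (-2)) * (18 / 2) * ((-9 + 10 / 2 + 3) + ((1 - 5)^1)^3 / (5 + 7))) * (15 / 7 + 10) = 375360 / 49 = 7660.41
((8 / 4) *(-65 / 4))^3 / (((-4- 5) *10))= 54925 / 144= 381.42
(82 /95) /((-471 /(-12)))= 328 /14915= 0.02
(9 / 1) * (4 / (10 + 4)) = 18 / 7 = 2.57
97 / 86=1.13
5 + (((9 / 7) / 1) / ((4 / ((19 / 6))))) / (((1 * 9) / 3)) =299 / 56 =5.34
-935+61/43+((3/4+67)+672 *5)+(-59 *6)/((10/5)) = 398553/172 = 2317.17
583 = 583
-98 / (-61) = 98 / 61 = 1.61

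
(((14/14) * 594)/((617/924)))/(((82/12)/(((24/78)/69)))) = 4390848/7563803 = 0.58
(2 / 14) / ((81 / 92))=92 / 567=0.16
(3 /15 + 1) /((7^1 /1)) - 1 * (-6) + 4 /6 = 6.84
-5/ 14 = -0.36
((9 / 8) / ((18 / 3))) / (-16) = -3 / 256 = -0.01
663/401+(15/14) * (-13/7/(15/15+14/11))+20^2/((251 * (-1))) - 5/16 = -445160747/394551920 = -1.13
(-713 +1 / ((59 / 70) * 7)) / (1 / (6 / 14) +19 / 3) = -126171 / 1534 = -82.25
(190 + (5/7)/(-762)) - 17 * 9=37.00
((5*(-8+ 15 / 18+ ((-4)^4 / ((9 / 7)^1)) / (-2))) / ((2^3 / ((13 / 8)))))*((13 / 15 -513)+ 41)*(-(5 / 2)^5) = -551513096875 / 110592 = -4986916.75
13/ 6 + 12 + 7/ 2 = 53/ 3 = 17.67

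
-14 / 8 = -7 / 4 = -1.75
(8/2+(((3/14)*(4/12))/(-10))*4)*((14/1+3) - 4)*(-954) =-1723878/35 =-49253.66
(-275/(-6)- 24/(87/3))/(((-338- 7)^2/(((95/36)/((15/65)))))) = 0.00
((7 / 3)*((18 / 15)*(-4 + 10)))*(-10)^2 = 1680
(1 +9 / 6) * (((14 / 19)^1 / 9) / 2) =35 / 342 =0.10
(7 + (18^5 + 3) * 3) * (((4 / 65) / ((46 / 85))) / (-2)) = -96368240 / 299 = -322301.81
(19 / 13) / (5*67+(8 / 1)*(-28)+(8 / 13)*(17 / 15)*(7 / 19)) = 5415 / 412207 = 0.01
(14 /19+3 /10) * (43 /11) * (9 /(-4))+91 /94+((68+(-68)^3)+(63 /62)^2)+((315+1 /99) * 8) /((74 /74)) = -1059783677993927 /3398365080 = -311851.04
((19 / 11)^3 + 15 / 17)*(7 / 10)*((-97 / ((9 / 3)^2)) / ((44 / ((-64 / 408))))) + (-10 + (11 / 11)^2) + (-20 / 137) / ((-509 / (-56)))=-352668535749379 / 39832787679795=-8.85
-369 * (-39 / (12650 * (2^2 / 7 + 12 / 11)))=100737 / 147200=0.68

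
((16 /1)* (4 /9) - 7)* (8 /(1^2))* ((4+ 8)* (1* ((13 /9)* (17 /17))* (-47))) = -19552 /27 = -724.15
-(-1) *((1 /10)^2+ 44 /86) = 2243 /4300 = 0.52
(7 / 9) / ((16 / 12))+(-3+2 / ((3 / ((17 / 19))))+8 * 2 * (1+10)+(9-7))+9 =42221 / 228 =185.18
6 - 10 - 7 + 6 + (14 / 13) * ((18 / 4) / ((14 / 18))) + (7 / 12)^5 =4199803 / 3234816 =1.30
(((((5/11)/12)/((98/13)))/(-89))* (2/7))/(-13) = 5/4029564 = 0.00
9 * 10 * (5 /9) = 50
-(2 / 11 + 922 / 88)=-469 / 44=-10.66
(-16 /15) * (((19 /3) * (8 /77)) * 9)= -2432 /385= -6.32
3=3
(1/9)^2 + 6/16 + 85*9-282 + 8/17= 5330179/11016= 483.86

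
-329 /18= -18.28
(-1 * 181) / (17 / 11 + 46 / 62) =-61721 / 780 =-79.13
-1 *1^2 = -1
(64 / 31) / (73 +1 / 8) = 512 / 18135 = 0.03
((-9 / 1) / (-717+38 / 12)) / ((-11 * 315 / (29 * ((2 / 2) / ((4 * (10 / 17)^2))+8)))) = -303543 / 329791000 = -0.00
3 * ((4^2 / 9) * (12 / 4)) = 16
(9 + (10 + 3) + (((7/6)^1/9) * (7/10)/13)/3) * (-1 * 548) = -63481553/5265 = -12057.28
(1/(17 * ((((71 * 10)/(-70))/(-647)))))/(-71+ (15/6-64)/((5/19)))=-45290/3677729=-0.01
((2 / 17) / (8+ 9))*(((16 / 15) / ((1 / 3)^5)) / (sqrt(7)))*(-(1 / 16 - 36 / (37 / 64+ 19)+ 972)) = -630213858*sqrt(7) / 2534819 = -657.79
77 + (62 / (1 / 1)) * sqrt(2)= 164.68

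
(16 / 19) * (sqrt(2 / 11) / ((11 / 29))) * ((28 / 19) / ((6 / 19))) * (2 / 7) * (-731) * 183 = -168848.63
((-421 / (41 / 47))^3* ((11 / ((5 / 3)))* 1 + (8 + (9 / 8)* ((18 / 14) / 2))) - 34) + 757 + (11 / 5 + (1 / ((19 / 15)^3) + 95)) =-455972193785110024469 / 264728317840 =-1722415635.42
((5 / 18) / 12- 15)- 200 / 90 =-3715 / 216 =-17.20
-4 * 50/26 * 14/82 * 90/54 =-3500/1599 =-2.19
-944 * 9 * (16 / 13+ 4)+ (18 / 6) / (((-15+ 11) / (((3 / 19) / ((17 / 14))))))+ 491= -369089689 / 8398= -43949.71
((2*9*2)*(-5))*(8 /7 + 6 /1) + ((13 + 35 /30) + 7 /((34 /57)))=-449753 /357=-1259.81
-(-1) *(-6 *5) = -30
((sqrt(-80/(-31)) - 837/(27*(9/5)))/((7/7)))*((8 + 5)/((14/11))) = -159.50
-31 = -31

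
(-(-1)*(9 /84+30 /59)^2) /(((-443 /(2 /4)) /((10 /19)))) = -5171445 /22970868368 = -0.00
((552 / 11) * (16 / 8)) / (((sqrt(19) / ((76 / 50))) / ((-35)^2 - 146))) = 2382432 * sqrt(19) / 275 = 37762.84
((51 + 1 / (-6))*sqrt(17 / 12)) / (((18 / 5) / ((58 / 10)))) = 8845*sqrt(51) / 648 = 97.48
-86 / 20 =-43 / 10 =-4.30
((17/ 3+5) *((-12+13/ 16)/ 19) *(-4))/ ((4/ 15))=1790/ 19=94.21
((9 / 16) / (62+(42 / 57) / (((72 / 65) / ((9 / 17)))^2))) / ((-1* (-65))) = 98838 / 710041735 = 0.00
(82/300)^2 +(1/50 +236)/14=16.93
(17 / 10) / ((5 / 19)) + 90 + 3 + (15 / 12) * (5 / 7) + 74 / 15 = 221101 / 2100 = 105.29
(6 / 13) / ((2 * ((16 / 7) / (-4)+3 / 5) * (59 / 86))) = 9030 / 767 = 11.77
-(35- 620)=585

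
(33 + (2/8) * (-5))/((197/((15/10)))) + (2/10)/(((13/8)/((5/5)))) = 37373/102440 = 0.36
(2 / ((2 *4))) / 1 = 1 / 4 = 0.25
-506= -506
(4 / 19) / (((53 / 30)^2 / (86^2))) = 26625600 / 53371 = 498.88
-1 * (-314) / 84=157 / 42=3.74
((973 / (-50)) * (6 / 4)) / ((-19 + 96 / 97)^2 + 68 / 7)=-64084699 / 733462500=-0.09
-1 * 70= -70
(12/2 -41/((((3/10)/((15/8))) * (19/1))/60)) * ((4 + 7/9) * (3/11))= -218741/209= -1046.61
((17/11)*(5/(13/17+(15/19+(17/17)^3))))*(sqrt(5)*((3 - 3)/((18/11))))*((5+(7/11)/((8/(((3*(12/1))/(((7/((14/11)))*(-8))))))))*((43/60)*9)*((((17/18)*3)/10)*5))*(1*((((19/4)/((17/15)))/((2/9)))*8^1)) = 0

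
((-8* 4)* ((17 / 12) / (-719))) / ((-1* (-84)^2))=-17 / 1902474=-0.00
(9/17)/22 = 9/374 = 0.02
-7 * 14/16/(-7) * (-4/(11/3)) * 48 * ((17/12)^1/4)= -16.23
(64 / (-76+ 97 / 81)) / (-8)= 648 / 6059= 0.11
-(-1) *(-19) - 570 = -589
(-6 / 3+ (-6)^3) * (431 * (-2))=187916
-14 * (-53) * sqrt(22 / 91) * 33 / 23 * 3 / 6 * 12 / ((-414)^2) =583 * sqrt(2002) / 1423539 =0.02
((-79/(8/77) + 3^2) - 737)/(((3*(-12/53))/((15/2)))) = 1051785/64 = 16434.14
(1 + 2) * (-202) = -606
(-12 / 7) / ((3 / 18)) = -72 / 7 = -10.29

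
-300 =-300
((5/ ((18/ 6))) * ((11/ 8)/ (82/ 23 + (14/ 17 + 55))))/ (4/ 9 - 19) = -5865/ 2820296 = -0.00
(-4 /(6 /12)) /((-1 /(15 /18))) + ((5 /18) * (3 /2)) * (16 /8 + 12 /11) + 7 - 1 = 307 /22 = 13.95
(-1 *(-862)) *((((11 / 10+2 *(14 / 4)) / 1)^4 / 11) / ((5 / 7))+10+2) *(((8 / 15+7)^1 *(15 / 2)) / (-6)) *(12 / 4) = -14996970970041 / 1100000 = -13633609.97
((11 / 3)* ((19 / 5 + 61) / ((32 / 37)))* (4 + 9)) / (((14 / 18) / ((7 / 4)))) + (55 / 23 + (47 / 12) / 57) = 5058257269 / 629280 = 8038.17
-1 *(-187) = 187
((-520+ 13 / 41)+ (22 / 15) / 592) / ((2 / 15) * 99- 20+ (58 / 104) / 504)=103306070868 / 1351536259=76.44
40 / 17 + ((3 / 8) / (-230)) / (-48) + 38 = 20195857 / 500480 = 40.35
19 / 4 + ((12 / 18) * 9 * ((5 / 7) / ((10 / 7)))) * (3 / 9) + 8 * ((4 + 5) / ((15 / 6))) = 691 / 20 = 34.55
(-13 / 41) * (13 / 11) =-169 / 451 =-0.37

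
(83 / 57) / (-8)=-83 / 456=-0.18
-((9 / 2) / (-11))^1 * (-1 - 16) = -153 / 22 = -6.95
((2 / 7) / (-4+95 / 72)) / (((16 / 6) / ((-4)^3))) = 3456 / 1351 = 2.56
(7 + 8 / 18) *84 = 1876 / 3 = 625.33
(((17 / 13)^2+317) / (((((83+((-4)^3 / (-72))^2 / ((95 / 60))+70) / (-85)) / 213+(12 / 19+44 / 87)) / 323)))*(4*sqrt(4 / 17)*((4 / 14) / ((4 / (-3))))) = -661547770874712*sqrt(17) / 71938938617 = -37915.92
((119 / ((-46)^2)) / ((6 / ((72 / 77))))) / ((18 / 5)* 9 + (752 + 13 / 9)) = 2295 / 205777297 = 0.00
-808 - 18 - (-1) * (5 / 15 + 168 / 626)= -775049 / 939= -825.40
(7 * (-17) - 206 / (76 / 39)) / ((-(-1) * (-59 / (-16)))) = -68312 / 1121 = -60.94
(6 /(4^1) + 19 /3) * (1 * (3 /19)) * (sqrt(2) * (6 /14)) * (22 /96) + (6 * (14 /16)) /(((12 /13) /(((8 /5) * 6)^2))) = 517 * sqrt(2) /4256 + 13104 /25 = 524.33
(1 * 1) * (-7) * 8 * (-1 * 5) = 280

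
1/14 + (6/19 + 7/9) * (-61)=-159527/2394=-66.64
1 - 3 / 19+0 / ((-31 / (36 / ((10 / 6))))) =16 / 19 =0.84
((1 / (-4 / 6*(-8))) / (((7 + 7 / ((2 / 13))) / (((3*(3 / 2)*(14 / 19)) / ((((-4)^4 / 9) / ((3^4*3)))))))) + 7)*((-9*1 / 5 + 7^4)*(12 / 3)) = 4143427397 / 60800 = 68148.48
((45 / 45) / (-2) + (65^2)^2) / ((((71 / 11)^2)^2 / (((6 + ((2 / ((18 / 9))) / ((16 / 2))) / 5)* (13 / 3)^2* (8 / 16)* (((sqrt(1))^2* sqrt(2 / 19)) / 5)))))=21289129212597961* sqrt(38) / 3476317960800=37751.15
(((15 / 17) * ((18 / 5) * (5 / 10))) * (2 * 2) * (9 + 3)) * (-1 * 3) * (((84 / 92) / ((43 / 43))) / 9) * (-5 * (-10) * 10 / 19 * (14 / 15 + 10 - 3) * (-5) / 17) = 10584000 / 7429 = 1424.69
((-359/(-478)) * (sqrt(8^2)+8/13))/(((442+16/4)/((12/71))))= 120624/49193131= 0.00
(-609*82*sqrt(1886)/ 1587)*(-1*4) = 66584*sqrt(1886)/ 529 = 5466.19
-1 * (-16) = 16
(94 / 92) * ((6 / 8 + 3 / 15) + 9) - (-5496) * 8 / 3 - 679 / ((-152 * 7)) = 14666.80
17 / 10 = 1.70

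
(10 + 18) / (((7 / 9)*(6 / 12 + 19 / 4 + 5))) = 144 / 41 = 3.51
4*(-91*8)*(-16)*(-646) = -30098432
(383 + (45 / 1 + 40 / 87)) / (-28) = -9319 / 609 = -15.30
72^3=373248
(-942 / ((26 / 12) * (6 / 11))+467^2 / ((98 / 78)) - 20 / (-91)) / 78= 8466425 / 3822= 2215.18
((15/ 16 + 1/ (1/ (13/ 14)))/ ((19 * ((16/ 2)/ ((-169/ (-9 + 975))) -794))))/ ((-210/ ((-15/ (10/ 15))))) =-5577/ 445042304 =-0.00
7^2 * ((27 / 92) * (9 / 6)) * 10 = 215.71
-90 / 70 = -9 / 7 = -1.29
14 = 14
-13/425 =-0.03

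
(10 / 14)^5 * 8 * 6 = 150000 / 16807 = 8.92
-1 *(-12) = 12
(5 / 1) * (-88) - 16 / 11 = -441.45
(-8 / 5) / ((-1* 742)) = 0.00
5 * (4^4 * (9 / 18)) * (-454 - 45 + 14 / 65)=-4149888 / 13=-319222.15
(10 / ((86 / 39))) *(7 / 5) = 273 / 43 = 6.35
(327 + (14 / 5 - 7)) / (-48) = -269 / 40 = -6.72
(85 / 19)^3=614125 / 6859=89.54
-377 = -377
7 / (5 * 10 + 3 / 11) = 0.14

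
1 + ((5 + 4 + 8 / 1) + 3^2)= 27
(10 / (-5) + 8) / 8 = 3 / 4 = 0.75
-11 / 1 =-11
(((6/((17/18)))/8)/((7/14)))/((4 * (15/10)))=9/34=0.26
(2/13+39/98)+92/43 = 147437/54782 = 2.69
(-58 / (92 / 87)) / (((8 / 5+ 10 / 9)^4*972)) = -42575625 / 40762155904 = -0.00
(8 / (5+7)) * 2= 4 / 3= 1.33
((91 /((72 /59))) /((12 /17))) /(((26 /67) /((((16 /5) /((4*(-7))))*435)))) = -1948829 /144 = -13533.53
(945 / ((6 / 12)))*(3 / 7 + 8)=15930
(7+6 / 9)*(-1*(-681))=5221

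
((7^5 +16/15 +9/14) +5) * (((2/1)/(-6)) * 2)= -3530879/315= -11209.14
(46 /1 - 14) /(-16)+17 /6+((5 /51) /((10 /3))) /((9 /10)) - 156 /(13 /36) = -131927 /306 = -431.13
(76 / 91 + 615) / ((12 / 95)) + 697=6085019 / 1092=5572.36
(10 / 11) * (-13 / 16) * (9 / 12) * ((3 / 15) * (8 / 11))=-39 / 484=-0.08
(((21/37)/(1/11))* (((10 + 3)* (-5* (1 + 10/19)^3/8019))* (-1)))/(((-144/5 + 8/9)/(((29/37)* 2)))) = -1609064275/159216348276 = -0.01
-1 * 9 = -9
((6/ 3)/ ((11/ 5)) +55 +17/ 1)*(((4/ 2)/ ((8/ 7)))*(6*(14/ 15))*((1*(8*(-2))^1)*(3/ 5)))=-1886304/ 275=-6859.29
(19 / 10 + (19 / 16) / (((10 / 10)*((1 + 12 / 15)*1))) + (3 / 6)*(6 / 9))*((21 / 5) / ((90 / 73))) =1064413 / 108000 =9.86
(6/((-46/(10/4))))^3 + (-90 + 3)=-87.03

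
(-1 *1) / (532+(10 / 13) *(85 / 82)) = -533 / 283981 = -0.00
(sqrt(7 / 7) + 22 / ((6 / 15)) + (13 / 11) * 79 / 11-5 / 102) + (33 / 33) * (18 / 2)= 73.44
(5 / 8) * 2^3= 5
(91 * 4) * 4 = 1456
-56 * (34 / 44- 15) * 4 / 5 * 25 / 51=175280 / 561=312.44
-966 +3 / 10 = -9657 / 10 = -965.70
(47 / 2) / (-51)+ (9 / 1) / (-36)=-145 / 204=-0.71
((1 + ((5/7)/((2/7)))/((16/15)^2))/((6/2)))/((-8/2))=-1637/6144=-0.27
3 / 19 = 0.16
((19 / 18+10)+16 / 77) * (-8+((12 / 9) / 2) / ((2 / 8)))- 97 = -326551 / 2079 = -157.07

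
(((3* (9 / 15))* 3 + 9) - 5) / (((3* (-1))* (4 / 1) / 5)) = -47 / 12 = -3.92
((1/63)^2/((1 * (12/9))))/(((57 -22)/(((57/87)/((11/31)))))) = 589/59085180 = 0.00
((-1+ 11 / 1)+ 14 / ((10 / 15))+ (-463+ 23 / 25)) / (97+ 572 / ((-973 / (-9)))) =-10486021 / 2488225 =-4.21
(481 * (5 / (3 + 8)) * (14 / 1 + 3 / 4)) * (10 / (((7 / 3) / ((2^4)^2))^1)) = 272438400 / 77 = 3538161.04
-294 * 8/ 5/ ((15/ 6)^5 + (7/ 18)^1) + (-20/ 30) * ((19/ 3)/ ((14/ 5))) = -56087263/ 8894655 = -6.31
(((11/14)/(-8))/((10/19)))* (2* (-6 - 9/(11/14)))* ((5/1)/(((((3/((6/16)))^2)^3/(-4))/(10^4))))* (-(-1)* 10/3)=-59375/3584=-16.57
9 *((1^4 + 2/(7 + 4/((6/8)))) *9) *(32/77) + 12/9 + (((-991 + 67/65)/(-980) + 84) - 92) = 650699927/19444425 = 33.46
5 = 5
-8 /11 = -0.73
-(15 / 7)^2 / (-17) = 225 / 833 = 0.27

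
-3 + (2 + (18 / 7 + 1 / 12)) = 139 / 84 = 1.65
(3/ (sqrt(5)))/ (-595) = -0.00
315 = 315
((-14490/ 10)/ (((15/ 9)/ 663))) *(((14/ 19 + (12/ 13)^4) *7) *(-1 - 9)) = 2463881043204/ 41743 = 59025011.22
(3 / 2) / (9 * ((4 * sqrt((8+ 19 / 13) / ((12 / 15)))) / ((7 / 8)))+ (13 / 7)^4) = 0.01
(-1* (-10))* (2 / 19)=20 / 19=1.05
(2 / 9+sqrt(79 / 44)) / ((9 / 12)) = 8 / 27+2 * sqrt(869) / 33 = 2.08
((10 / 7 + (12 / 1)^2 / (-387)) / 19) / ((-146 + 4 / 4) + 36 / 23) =-7314 / 18866981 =-0.00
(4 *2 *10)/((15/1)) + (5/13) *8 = 328/39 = 8.41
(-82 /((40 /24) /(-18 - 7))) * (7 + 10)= 20910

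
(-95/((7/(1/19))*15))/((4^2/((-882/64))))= 21/512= 0.04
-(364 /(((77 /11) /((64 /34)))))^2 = -2768896 /289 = -9580.96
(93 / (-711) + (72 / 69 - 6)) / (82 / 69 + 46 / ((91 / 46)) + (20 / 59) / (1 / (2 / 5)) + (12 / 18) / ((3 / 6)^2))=-148887739 / 797317138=-0.19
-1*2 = -2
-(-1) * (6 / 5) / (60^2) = 1 / 3000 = 0.00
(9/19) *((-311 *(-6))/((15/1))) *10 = 11196/19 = 589.26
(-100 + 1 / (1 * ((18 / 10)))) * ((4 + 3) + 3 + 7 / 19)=-176315 / 171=-1031.08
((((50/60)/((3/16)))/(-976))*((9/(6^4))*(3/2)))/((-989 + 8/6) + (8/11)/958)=0.00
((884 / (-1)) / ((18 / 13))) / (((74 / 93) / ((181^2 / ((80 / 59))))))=-172149783637 / 8880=-19386236.90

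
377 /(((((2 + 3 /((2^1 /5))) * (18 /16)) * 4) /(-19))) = -1508 /9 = -167.56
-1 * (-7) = 7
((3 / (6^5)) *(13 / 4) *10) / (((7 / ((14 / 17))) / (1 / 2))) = 65 / 88128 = 0.00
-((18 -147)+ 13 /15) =1922 /15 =128.13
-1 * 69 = -69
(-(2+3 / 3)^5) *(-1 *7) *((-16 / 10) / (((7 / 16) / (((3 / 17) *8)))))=-8782.31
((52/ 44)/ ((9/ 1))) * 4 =52/ 99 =0.53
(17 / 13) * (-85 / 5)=-289 / 13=-22.23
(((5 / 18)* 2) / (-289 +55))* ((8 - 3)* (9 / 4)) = -0.03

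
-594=-594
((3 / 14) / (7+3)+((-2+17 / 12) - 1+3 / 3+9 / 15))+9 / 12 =331 / 420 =0.79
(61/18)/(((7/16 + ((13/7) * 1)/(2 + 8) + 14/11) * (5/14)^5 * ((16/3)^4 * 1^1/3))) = 710482311/622880000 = 1.14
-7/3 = -2.33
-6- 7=-13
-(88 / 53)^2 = -7744 / 2809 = -2.76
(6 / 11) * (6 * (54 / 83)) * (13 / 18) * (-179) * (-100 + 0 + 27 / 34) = 423844434 / 15521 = 27307.80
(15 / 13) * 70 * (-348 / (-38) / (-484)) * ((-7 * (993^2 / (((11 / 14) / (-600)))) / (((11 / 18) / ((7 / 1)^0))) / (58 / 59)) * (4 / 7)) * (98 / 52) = -14440023225.31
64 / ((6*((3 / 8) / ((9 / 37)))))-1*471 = -17171 / 37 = -464.08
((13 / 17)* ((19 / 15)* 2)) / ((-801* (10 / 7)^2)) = -12103 / 10212750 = -0.00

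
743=743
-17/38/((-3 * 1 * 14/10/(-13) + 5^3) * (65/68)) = -289/77387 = -0.00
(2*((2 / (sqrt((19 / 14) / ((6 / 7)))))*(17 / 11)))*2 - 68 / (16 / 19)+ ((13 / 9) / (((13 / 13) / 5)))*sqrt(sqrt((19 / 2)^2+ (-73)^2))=-323 / 4+ 272*sqrt(57) / 209+ 65*sqrt(2)*21677^(1 / 4) / 18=-8.96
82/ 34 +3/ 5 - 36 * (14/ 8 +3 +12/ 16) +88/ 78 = -642646/ 3315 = -193.86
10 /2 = 5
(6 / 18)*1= 0.33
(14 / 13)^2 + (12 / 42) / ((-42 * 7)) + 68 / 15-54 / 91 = 1477787 / 289835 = 5.10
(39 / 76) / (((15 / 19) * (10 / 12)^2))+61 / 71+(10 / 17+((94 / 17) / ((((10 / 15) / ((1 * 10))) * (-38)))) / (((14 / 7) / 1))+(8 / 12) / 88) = 491774627 / 378394500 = 1.30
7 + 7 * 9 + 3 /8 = 563 /8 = 70.38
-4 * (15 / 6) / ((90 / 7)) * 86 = -602 / 9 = -66.89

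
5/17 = 0.29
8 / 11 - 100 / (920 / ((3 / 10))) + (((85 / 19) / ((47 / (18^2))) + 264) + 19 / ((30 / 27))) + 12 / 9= 4256066719 / 13555740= 313.97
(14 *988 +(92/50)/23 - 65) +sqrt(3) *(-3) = 344177/25 - 3 *sqrt(3) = 13761.88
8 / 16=0.50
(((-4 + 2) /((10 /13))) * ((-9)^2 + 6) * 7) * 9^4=-51943437 /5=-10388687.40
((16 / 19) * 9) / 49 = 144 / 931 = 0.15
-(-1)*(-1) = -1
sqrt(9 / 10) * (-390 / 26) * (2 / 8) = -9 * sqrt(10) / 8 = -3.56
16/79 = 0.20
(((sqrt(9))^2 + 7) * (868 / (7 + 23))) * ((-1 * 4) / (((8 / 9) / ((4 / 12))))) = -3472 / 5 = -694.40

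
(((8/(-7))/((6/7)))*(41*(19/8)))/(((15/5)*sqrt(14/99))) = -779*sqrt(154)/84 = -115.08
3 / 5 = 0.60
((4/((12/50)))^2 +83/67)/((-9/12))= -672988/1809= -372.02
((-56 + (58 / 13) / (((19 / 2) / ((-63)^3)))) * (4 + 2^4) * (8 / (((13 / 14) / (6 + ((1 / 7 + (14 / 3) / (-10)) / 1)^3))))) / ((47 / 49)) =-12826887545898496 / 101868975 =-125915545.39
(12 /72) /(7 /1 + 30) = 1 /222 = 0.00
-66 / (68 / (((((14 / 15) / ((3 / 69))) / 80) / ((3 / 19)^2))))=-639331 / 61200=-10.45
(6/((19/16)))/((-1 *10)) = -48/95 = -0.51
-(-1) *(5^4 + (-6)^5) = -7151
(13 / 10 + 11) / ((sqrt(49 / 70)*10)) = 123*sqrt(70) / 700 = 1.47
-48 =-48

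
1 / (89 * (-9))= -1 / 801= -0.00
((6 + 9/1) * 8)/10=12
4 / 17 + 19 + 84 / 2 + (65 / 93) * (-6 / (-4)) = 65647 / 1054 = 62.28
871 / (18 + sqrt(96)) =2613 / 38-871 * sqrt(6) / 57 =31.33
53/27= 1.96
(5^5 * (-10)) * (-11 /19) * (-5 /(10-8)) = -859375 /19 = -45230.26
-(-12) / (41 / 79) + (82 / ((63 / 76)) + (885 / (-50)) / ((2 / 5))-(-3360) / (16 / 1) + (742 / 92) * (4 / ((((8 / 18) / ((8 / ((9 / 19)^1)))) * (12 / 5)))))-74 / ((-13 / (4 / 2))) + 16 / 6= 2510465743 / 3089268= 812.64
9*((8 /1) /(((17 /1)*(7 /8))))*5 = 24.20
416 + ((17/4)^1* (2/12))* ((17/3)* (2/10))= 150049/360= 416.80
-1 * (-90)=90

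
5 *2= 10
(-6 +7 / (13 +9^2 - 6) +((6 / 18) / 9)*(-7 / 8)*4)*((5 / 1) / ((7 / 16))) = -143750 / 2079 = -69.14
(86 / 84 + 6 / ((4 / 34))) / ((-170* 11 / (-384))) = 13984 / 1309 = 10.68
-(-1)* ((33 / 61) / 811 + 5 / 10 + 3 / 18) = 0.67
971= 971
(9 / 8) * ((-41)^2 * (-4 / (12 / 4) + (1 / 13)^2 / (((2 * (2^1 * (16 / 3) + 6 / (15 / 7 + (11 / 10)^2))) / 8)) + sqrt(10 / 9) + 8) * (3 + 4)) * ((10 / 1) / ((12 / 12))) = 176505 * sqrt(10) / 4 + 13084492684515 / 14821976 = 1022315.99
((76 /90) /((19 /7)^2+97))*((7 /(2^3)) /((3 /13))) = 84721 /2761560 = 0.03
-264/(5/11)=-2904/5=-580.80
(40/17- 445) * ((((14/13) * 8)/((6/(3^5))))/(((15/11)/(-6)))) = 150186960/221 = 679579.00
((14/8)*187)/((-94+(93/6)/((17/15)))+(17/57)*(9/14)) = -2959649/724712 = -4.08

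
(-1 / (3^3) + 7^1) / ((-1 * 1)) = -188 / 27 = -6.96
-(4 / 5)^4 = -256 / 625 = -0.41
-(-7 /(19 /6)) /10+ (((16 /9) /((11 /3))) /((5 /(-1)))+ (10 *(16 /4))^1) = 125789 /3135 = 40.12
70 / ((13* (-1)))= -70 / 13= -5.38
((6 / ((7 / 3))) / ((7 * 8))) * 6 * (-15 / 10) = -81 / 196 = -0.41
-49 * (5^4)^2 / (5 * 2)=-3828125 / 2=-1914062.50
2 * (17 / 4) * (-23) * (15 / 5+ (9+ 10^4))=-1957346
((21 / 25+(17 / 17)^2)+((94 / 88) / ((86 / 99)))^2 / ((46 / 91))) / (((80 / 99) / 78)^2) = 9801003802503771 / 217738240000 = 45012.78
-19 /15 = -1.27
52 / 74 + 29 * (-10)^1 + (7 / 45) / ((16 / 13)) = -7703513 / 26640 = -289.17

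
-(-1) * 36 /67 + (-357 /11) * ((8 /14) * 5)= -67944 /737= -92.19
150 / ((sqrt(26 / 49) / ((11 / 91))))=825*sqrt(26) / 169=24.89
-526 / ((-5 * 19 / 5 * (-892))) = -263 / 8474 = -0.03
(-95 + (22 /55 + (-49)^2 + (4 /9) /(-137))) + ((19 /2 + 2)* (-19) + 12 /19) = 489279533 /234270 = 2088.53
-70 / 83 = -0.84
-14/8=-1.75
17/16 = 1.06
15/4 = 3.75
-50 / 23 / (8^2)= -25 / 736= -0.03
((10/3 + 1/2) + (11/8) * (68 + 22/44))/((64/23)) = 108215/3072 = 35.23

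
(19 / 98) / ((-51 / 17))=-0.06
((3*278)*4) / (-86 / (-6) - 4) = 10008 / 31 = 322.84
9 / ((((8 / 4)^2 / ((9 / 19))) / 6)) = 243 / 38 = 6.39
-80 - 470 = -550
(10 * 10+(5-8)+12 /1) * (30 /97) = 3270 /97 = 33.71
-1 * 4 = -4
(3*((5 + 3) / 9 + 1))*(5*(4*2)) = 680 / 3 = 226.67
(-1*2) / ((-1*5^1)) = 2 / 5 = 0.40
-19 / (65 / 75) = -285 / 13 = -21.92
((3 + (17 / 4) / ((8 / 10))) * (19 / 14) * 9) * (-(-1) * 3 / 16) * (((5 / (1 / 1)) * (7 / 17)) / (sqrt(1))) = 341145 / 8704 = 39.19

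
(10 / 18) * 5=25 / 9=2.78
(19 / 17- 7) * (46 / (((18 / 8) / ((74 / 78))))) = -680800 / 5967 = -114.09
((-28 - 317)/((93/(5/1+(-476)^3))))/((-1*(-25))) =2480553933/155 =16003573.76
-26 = -26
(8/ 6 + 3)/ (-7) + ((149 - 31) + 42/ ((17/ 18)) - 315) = -54674/ 357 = -153.15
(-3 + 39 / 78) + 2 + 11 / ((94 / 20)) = 173 / 94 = 1.84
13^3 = 2197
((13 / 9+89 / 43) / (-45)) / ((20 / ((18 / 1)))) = -136 / 1935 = -0.07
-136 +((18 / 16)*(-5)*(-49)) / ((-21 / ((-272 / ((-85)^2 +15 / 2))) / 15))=-372028 / 2893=-128.60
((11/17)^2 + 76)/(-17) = -22085/4913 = -4.50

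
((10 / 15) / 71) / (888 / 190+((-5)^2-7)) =95 / 229401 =0.00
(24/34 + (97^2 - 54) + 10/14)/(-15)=-371138/595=-623.76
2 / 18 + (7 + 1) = 73 / 9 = 8.11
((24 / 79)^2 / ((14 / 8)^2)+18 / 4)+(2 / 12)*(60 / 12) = 4920592 / 917427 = 5.36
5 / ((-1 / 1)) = -5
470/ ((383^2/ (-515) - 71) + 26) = -121025/ 84932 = -1.42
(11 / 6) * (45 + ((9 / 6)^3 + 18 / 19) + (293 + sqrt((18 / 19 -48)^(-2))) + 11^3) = 1250630249 / 407664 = 3067.80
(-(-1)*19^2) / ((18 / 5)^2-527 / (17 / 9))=-9025 / 6651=-1.36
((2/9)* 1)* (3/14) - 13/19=-254/399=-0.64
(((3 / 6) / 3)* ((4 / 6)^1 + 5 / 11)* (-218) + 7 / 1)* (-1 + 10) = -3340 / 11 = -303.64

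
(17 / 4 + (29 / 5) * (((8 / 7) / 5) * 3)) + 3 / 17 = 100003 / 11900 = 8.40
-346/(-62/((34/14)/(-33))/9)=-8823/2387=-3.70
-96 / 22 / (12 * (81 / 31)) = -124 / 891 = -0.14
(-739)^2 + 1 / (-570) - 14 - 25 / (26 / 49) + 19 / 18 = 12138934661 / 22230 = 546060.94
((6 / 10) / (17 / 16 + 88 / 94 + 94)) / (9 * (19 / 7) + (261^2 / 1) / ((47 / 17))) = 8836 / 34868407695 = 0.00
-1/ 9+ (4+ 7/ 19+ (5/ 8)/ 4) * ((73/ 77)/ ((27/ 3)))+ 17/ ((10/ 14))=7272853/ 300960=24.17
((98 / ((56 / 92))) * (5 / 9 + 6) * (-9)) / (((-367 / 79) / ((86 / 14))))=4609729 / 367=12560.57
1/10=0.10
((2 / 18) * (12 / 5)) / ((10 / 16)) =0.43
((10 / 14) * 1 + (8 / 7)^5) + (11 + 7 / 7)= 246457 / 16807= 14.66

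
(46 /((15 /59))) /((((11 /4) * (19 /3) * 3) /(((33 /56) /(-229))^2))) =44781 /1952902840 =0.00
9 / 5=1.80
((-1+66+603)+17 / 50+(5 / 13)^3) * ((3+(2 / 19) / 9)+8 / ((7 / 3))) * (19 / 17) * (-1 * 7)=-43540075607 / 1292850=-33677.59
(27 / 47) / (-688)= -27 / 32336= -0.00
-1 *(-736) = 736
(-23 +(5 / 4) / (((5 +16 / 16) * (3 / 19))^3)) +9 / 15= -2441261 / 116640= -20.93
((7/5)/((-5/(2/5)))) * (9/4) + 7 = 1687/250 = 6.75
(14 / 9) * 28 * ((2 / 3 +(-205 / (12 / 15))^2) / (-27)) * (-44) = 4660844.64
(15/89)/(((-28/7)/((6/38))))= -45/6764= -0.01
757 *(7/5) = 5299/5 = 1059.80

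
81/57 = 27/19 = 1.42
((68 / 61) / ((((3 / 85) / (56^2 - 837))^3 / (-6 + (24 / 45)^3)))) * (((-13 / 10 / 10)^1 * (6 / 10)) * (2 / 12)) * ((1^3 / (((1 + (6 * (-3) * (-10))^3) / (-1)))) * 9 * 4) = -520821725354656406252 / 3601989617625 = -144592789.16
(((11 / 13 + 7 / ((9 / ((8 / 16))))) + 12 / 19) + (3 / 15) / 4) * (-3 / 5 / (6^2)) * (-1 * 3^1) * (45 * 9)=38.81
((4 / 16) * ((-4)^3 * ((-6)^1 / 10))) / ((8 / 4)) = 24 / 5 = 4.80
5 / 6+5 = 5.83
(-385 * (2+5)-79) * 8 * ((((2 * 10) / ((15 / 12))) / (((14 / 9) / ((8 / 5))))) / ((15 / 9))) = -38347776 / 175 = -219130.15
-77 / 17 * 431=-33187 / 17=-1952.18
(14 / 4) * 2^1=7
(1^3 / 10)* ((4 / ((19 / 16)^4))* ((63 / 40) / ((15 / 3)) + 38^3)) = 179805601792 / 16290125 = 11037.71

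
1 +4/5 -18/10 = 0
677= 677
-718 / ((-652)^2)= -359 / 212552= -0.00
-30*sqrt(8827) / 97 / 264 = -5*sqrt(8827) / 4268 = -0.11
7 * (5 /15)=7 /3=2.33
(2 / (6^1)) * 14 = 14 / 3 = 4.67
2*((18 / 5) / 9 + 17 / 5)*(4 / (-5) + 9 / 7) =646 / 175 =3.69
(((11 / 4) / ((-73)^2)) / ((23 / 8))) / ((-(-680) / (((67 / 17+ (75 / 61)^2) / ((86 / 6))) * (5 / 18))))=948563 / 34005626073534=0.00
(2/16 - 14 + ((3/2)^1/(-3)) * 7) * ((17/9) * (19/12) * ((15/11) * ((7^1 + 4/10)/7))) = -74.91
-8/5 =-1.60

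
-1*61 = -61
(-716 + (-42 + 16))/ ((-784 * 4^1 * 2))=53/ 448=0.12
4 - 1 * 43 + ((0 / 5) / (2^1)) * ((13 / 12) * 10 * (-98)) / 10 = -39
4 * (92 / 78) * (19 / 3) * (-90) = -34960 / 13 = -2689.23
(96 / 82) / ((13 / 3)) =144 / 533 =0.27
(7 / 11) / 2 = 7 / 22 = 0.32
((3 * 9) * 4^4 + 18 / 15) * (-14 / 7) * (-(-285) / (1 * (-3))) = 1313508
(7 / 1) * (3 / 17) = 21 / 17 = 1.24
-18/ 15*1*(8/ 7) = -48/ 35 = -1.37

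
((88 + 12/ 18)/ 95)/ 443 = 0.00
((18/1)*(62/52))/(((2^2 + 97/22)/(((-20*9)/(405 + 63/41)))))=-251658/222703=-1.13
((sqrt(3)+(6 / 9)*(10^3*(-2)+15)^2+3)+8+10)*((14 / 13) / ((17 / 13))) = 14*sqrt(3) / 17+110327182 / 51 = 2163279.50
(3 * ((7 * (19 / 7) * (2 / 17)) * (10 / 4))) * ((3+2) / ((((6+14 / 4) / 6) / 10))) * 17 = 9000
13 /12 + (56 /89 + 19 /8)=4.09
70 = 70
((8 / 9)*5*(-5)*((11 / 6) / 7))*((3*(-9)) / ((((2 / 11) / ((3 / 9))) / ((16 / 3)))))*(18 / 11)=17600 / 7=2514.29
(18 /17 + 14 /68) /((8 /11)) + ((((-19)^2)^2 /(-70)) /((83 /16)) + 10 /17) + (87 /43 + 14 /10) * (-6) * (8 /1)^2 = -56778440101 /33976880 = -1671.09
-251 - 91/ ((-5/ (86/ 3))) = 4061/ 15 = 270.73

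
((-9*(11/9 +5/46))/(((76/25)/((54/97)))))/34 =-19575/303416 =-0.06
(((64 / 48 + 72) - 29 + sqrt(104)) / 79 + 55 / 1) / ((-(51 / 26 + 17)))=-2.94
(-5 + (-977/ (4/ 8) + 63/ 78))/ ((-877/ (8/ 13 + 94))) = 31311495/ 148213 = 211.26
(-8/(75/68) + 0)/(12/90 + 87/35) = -3808/1375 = -2.77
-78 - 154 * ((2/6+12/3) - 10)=2384/3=794.67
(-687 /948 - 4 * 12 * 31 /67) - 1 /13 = -6333335 /275236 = -23.01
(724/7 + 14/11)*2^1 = 16124/77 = 209.40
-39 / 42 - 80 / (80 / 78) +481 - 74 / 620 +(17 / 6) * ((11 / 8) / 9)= 188605871 / 468720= 402.38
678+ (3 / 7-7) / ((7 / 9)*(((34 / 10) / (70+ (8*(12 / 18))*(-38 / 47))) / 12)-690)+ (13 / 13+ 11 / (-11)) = 5459565683382 / 8052343649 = 678.01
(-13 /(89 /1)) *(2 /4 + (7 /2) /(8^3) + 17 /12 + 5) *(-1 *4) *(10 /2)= 1382485 /68352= 20.23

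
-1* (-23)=23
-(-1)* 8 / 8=1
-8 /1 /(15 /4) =-32 /15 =-2.13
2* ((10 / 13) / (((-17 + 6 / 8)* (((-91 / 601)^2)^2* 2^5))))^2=15.84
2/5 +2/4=9/10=0.90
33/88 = 3/8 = 0.38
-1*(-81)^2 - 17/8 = -52505/8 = -6563.12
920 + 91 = 1011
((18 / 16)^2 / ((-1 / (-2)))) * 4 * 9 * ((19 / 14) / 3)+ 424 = 52105 / 112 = 465.22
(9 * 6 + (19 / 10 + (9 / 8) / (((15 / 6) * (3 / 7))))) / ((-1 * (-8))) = 7.12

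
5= 5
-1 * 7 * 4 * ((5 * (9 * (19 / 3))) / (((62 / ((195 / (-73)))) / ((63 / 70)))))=700245 / 2263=309.43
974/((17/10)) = 9740/17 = 572.94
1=1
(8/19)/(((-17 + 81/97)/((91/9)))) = -1261/4788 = -0.26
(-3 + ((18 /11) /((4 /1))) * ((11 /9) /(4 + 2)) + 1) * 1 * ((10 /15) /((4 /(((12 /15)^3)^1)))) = -184 /1125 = -0.16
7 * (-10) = -70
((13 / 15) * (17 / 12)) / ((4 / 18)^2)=1989 / 80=24.86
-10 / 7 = -1.43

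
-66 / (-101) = 66 / 101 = 0.65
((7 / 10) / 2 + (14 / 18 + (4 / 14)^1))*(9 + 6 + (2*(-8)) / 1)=-1781 / 1260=-1.41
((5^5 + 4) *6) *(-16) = -300384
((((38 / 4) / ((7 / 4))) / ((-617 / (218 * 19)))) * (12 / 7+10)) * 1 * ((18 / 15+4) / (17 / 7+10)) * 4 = -714.44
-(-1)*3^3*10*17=4590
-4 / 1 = -4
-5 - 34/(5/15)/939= -1599/313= -5.11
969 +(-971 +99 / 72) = -5 / 8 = -0.62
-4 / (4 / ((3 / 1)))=-3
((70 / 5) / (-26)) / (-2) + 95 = 2477 / 26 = 95.27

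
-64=-64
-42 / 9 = -14 / 3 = -4.67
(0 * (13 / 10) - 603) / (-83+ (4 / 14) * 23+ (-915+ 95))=4221 / 6275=0.67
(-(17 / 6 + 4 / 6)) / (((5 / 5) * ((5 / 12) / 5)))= -42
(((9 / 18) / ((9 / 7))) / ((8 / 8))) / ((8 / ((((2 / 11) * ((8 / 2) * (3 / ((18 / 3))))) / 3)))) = 0.01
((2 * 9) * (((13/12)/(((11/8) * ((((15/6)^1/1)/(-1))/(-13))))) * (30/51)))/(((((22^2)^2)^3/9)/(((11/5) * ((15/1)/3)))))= 4563/13658440295489792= 0.00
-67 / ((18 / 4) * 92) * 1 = -0.16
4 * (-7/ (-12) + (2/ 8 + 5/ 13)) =190/ 39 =4.87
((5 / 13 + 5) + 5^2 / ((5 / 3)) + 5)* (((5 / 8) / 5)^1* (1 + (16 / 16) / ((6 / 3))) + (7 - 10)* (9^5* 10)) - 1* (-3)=-4676679993 / 104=-44968076.86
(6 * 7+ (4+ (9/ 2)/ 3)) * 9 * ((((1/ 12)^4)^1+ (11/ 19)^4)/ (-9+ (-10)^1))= -1518630485/ 600519168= -2.53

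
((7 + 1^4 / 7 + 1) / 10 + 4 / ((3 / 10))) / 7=2.02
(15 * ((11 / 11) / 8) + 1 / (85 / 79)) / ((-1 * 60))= -1907 / 40800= -0.05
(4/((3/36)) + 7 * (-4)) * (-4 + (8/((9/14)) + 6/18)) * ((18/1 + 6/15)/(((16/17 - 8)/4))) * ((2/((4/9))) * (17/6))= -1050226/45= -23338.36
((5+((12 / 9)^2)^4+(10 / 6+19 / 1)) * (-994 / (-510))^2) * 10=23113620166 / 17065161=1354.43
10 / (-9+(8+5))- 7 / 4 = 3 / 4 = 0.75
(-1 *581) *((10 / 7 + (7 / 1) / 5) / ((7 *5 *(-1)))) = 8217 / 175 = 46.95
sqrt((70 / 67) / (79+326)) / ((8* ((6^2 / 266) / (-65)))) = -8645* sqrt(938) / 86832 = -3.05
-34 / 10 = -17 / 5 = -3.40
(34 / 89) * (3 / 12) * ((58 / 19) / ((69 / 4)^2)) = 7888 / 8050851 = 0.00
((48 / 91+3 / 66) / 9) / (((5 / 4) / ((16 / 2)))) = 18352 / 45045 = 0.41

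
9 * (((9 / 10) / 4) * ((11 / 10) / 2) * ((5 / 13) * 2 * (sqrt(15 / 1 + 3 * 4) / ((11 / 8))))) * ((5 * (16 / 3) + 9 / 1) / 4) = 8667 * sqrt(3) / 520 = 28.87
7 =7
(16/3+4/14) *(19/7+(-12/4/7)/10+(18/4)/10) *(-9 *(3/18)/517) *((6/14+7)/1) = -335179/886655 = -0.38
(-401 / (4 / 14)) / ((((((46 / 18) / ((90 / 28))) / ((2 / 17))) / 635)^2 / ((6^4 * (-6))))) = 103116491024670000 / 1070167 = 96355513695.22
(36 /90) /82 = 1 /205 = 0.00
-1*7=-7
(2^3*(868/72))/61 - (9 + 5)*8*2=-122108/549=-222.42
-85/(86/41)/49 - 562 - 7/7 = -2375967/4214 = -563.83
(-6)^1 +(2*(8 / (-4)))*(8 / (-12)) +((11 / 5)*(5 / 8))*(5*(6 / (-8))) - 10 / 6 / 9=-7495 / 864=-8.67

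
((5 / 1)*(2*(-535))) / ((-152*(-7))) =-2675 / 532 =-5.03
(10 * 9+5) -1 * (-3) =98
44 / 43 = 1.02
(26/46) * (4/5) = 52/115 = 0.45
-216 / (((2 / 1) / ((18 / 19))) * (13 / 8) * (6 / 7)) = -18144 / 247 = -73.46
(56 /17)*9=504 /17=29.65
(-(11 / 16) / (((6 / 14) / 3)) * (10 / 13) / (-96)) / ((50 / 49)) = 3773 / 99840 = 0.04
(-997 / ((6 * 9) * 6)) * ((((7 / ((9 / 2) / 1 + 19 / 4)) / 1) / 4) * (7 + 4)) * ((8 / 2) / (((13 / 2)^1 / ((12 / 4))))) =-153538 / 12987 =-11.82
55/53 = 1.04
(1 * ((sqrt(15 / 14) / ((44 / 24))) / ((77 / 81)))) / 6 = 81 * sqrt(210) / 11858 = 0.10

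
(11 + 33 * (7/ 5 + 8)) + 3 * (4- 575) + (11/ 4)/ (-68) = -1892903/ 1360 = -1391.84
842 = 842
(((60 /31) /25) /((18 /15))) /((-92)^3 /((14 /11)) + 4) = -7 /66382718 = -0.00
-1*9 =-9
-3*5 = -15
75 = 75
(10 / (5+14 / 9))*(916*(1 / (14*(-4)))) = -10305 / 413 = -24.95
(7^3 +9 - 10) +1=343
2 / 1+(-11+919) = 910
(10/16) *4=5/2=2.50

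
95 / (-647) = -95 / 647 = -0.15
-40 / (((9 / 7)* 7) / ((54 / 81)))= -80 / 27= -2.96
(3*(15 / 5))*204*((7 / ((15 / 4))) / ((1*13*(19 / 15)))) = 51408 / 247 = 208.13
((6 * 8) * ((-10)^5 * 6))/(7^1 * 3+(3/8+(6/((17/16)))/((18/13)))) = -2350080000/2077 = -1131478.09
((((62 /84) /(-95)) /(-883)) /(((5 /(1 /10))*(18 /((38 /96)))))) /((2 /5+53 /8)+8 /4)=31 /72295448400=0.00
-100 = -100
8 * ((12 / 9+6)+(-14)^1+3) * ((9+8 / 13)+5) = -16720 / 39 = -428.72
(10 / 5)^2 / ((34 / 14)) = 28 / 17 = 1.65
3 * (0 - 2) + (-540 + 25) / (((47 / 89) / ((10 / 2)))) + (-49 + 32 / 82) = -9501408 / 1927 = -4930.67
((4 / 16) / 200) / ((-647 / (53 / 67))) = -53 / 34679200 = -0.00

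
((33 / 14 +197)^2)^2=60679130081761 / 38416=1579527542.74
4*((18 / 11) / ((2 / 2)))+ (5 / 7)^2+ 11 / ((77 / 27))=5882 / 539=10.91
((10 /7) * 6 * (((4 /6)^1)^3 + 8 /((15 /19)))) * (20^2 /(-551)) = -2252800 /34713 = -64.90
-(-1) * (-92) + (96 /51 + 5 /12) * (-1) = -19237 /204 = -94.30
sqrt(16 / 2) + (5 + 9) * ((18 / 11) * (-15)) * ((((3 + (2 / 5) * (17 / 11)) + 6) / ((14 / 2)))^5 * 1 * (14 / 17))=-8948126422148184 / 6456232619375 + 2 * sqrt(2)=-1383.14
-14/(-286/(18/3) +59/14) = 588/1825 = 0.32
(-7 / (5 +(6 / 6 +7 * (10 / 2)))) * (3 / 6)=-0.09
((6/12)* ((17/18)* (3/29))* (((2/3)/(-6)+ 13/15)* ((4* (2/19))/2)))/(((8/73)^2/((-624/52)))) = -1540081/198360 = -7.76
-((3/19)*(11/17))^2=-1089/104329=-0.01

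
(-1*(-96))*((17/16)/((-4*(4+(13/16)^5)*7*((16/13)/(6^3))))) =-4692639744/31959179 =-146.83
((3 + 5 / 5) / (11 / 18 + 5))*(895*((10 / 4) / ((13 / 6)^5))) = 1252713600 / 37500593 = 33.41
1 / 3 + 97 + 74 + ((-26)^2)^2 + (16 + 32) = 1371586 / 3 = 457195.33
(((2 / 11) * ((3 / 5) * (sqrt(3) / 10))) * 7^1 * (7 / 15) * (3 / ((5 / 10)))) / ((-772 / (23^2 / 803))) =-0.00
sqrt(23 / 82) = 0.53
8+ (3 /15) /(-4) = 7.95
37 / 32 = 1.16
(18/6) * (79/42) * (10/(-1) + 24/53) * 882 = -47516.26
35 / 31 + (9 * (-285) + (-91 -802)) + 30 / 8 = -428187 / 124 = -3453.12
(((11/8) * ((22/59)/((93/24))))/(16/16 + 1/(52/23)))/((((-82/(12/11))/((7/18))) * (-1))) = 8008/16872525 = 0.00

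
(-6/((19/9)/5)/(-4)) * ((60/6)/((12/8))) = 450/19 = 23.68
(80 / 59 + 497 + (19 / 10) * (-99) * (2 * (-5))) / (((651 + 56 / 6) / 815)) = 343233990 / 116879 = 2936.66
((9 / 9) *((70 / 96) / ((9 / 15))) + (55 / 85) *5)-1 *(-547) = 1349951 / 2448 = 551.45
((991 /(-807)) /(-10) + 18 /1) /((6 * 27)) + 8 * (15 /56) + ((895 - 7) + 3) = 893.25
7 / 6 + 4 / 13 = 115 / 78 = 1.47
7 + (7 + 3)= 17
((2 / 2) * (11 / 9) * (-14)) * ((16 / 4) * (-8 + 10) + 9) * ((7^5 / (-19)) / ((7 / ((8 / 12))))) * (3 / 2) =6285818 / 171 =36759.17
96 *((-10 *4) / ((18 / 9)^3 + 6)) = -1920 / 7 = -274.29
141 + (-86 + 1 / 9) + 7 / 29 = 14447 / 261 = 55.35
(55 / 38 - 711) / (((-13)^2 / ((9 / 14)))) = -242667 / 89908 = -2.70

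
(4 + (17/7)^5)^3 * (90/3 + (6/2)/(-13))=1272677434947293241375/61718299629259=20620746.89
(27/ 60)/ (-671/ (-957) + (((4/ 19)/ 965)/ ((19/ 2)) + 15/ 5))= 54553959/ 448696904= 0.12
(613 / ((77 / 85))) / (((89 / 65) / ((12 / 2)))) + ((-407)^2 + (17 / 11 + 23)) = 1155681757 / 6853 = 168638.81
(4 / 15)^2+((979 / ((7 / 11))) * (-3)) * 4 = -18461.07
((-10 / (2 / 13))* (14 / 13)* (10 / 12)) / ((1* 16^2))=-0.23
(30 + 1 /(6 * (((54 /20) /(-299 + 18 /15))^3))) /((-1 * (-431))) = -13203401206 /25450119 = -518.80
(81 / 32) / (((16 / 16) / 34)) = 1377 / 16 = 86.06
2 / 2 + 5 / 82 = 1.06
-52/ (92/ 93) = -1209/ 23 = -52.57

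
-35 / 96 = -0.36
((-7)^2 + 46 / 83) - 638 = -48841 / 83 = -588.45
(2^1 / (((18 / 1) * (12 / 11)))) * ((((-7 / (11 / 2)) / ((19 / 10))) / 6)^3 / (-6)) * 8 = 343000 / 1815076593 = 0.00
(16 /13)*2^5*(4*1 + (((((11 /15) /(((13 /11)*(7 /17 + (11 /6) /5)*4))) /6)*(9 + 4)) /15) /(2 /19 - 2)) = 328037024 /2090205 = 156.94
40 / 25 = 8 / 5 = 1.60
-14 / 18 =-7 / 9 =-0.78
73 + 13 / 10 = 743 / 10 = 74.30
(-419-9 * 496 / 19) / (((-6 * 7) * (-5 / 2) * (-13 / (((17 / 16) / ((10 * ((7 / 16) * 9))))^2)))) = 20519 / 58820580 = 0.00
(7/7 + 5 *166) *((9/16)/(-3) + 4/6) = 6371/16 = 398.19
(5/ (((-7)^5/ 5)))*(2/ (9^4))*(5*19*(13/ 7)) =-61750/ 771895089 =-0.00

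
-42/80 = -21/40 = -0.52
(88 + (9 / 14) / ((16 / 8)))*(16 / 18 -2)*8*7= -49460 / 9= -5495.56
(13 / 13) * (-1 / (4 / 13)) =-3.25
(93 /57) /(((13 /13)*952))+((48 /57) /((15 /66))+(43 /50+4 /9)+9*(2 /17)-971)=-3927071117 /4069800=-964.93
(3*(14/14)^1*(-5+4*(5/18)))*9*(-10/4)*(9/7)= 675/2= 337.50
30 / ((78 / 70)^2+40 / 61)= 15.81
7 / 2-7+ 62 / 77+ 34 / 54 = -8587 / 4158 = -2.07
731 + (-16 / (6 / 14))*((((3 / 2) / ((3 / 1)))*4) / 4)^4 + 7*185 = 6071 / 3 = 2023.67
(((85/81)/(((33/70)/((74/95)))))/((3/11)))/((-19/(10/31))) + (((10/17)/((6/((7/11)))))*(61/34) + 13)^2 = 171.81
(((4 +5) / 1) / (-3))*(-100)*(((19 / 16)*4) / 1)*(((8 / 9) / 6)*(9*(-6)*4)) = -45600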